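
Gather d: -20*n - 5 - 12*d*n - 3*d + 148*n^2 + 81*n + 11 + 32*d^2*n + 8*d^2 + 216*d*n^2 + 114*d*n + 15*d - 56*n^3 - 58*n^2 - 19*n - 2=d^2*(32*n + 8) + d*(216*n^2 + 102*n + 12) - 56*n^3 + 90*n^2 + 42*n + 4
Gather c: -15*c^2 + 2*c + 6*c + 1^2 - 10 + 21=-15*c^2 + 8*c + 12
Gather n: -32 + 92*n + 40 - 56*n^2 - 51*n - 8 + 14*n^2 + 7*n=-42*n^2 + 48*n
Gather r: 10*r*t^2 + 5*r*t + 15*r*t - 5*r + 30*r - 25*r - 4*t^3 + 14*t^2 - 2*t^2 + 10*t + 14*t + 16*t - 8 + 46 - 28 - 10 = r*(10*t^2 + 20*t) - 4*t^3 + 12*t^2 + 40*t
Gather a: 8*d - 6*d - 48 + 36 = 2*d - 12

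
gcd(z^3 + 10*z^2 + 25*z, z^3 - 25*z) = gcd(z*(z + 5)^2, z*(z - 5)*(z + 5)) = z^2 + 5*z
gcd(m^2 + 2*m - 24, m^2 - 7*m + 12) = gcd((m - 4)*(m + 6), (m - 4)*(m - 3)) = m - 4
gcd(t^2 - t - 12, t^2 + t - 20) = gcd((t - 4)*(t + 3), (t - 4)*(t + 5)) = t - 4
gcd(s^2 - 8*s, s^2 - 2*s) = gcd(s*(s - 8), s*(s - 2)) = s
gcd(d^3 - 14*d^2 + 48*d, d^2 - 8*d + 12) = d - 6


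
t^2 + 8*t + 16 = (t + 4)^2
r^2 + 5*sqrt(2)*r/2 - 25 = (r - 5*sqrt(2)/2)*(r + 5*sqrt(2))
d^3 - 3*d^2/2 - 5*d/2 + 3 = (d - 2)*(d - 1)*(d + 3/2)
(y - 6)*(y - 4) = y^2 - 10*y + 24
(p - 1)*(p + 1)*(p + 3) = p^3 + 3*p^2 - p - 3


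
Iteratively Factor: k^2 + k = (k + 1)*(k)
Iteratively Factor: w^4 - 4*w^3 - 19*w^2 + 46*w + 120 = (w - 5)*(w^3 + w^2 - 14*w - 24) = (w - 5)*(w + 3)*(w^2 - 2*w - 8) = (w - 5)*(w - 4)*(w + 3)*(w + 2)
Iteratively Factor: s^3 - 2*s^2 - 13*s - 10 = (s + 1)*(s^2 - 3*s - 10) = (s - 5)*(s + 1)*(s + 2)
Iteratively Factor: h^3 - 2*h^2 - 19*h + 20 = (h + 4)*(h^2 - 6*h + 5) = (h - 1)*(h + 4)*(h - 5)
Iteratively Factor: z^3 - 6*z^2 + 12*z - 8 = (z - 2)*(z^2 - 4*z + 4) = (z - 2)^2*(z - 2)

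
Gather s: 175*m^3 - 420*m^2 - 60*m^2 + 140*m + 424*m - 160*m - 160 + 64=175*m^3 - 480*m^2 + 404*m - 96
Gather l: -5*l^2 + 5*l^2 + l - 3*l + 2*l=0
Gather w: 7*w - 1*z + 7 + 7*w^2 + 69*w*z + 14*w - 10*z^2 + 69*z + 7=7*w^2 + w*(69*z + 21) - 10*z^2 + 68*z + 14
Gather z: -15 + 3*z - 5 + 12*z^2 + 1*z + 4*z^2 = 16*z^2 + 4*z - 20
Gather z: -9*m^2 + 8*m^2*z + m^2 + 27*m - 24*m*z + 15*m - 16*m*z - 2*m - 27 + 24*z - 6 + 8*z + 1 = -8*m^2 + 40*m + z*(8*m^2 - 40*m + 32) - 32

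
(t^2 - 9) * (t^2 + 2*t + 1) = t^4 + 2*t^3 - 8*t^2 - 18*t - 9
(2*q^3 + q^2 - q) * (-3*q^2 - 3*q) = -6*q^5 - 9*q^4 + 3*q^2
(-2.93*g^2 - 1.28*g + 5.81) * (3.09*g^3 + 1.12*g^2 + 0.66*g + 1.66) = -9.0537*g^5 - 7.2368*g^4 + 14.5855*g^3 + 0.7986*g^2 + 1.7098*g + 9.6446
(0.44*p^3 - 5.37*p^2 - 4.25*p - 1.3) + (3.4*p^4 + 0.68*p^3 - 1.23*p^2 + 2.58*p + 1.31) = 3.4*p^4 + 1.12*p^3 - 6.6*p^2 - 1.67*p + 0.01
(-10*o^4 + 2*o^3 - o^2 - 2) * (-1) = 10*o^4 - 2*o^3 + o^2 + 2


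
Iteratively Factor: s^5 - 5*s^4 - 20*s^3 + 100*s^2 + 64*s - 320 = (s - 4)*(s^4 - s^3 - 24*s^2 + 4*s + 80) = (s - 4)*(s + 4)*(s^3 - 5*s^2 - 4*s + 20) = (s - 5)*(s - 4)*(s + 4)*(s^2 - 4) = (s - 5)*(s - 4)*(s - 2)*(s + 4)*(s + 2)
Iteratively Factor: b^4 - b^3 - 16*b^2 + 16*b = (b + 4)*(b^3 - 5*b^2 + 4*b) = b*(b + 4)*(b^2 - 5*b + 4) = b*(b - 4)*(b + 4)*(b - 1)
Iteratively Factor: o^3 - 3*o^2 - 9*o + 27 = (o - 3)*(o^2 - 9) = (o - 3)^2*(o + 3)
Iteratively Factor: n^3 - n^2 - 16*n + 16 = (n - 4)*(n^2 + 3*n - 4) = (n - 4)*(n + 4)*(n - 1)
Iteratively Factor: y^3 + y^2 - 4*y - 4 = (y + 2)*(y^2 - y - 2) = (y + 1)*(y + 2)*(y - 2)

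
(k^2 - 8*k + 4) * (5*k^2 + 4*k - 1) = 5*k^4 - 36*k^3 - 13*k^2 + 24*k - 4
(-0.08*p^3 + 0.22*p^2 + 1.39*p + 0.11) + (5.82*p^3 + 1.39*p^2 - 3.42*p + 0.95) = 5.74*p^3 + 1.61*p^2 - 2.03*p + 1.06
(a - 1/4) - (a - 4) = 15/4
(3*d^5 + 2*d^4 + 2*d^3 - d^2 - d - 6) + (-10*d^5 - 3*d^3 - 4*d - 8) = -7*d^5 + 2*d^4 - d^3 - d^2 - 5*d - 14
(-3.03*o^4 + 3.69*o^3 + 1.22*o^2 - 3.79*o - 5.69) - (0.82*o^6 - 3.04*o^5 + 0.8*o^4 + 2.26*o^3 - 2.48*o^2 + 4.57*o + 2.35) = -0.82*o^6 + 3.04*o^5 - 3.83*o^4 + 1.43*o^3 + 3.7*o^2 - 8.36*o - 8.04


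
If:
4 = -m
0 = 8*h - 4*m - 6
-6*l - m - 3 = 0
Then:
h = -5/4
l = 1/6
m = -4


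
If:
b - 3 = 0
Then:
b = 3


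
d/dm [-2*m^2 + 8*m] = 8 - 4*m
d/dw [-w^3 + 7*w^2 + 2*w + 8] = -3*w^2 + 14*w + 2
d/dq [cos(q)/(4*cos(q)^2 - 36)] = (cos(q)^2 + 9)*sin(q)/(4*(cos(q)^2 - 9)^2)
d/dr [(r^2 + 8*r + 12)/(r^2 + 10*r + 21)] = 2*(r^2 + 9*r + 24)/(r^4 + 20*r^3 + 142*r^2 + 420*r + 441)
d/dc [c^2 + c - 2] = 2*c + 1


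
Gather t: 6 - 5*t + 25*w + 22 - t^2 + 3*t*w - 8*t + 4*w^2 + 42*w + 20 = -t^2 + t*(3*w - 13) + 4*w^2 + 67*w + 48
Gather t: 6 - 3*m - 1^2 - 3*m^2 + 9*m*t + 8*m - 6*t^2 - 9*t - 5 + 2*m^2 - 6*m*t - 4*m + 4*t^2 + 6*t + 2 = -m^2 + m - 2*t^2 + t*(3*m - 3) + 2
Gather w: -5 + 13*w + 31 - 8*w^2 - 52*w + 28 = -8*w^2 - 39*w + 54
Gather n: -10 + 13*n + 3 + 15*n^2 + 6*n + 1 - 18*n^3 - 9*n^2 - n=-18*n^3 + 6*n^2 + 18*n - 6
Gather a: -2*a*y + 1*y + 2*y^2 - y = -2*a*y + 2*y^2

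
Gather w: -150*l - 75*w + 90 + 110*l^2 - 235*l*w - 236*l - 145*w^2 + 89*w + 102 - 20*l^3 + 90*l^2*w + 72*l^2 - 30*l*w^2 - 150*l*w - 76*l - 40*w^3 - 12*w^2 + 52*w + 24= -20*l^3 + 182*l^2 - 462*l - 40*w^3 + w^2*(-30*l - 157) + w*(90*l^2 - 385*l + 66) + 216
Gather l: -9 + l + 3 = l - 6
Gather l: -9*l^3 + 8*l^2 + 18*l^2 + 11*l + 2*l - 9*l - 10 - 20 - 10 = -9*l^3 + 26*l^2 + 4*l - 40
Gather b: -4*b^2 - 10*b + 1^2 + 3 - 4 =-4*b^2 - 10*b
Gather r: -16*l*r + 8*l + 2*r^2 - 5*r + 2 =8*l + 2*r^2 + r*(-16*l - 5) + 2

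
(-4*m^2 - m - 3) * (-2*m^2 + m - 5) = 8*m^4 - 2*m^3 + 25*m^2 + 2*m + 15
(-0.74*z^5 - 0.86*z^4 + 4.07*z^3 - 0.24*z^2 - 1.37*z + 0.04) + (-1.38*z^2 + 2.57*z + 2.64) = -0.74*z^5 - 0.86*z^4 + 4.07*z^3 - 1.62*z^2 + 1.2*z + 2.68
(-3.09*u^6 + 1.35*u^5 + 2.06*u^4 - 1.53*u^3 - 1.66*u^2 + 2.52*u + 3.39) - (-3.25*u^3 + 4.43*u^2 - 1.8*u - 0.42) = -3.09*u^6 + 1.35*u^5 + 2.06*u^4 + 1.72*u^3 - 6.09*u^2 + 4.32*u + 3.81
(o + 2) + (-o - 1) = 1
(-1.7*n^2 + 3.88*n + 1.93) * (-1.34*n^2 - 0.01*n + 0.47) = 2.278*n^4 - 5.1822*n^3 - 3.424*n^2 + 1.8043*n + 0.9071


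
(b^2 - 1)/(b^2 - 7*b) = (b^2 - 1)/(b*(b - 7))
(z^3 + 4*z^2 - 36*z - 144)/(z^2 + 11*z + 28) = (z^2 - 36)/(z + 7)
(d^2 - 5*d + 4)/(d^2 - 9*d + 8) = (d - 4)/(d - 8)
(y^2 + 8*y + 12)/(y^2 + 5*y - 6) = (y + 2)/(y - 1)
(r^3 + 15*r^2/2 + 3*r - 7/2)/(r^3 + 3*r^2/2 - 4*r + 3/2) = (r^2 + 8*r + 7)/(r^2 + 2*r - 3)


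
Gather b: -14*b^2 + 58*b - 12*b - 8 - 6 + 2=-14*b^2 + 46*b - 12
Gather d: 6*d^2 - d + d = 6*d^2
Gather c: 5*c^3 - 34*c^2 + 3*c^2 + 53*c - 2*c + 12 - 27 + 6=5*c^3 - 31*c^2 + 51*c - 9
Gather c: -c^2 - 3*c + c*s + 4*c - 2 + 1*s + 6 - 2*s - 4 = -c^2 + c*(s + 1) - s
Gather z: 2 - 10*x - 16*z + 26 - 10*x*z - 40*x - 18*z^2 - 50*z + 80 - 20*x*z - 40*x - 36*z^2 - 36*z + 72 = -90*x - 54*z^2 + z*(-30*x - 102) + 180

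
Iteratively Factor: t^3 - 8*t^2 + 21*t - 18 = (t - 2)*(t^2 - 6*t + 9) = (t - 3)*(t - 2)*(t - 3)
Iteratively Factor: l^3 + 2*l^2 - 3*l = (l + 3)*(l^2 - l) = (l - 1)*(l + 3)*(l)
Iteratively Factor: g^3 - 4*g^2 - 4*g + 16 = (g + 2)*(g^2 - 6*g + 8) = (g - 4)*(g + 2)*(g - 2)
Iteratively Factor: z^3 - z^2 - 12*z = (z)*(z^2 - z - 12) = z*(z - 4)*(z + 3)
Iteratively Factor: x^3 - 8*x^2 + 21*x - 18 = (x - 2)*(x^2 - 6*x + 9) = (x - 3)*(x - 2)*(x - 3)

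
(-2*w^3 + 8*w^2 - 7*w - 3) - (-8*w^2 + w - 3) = -2*w^3 + 16*w^2 - 8*w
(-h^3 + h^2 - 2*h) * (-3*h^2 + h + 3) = 3*h^5 - 4*h^4 + 4*h^3 + h^2 - 6*h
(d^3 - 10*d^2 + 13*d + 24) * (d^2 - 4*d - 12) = d^5 - 14*d^4 + 41*d^3 + 92*d^2 - 252*d - 288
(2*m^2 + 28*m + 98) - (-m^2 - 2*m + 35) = 3*m^2 + 30*m + 63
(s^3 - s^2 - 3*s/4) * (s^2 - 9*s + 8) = s^5 - 10*s^4 + 65*s^3/4 - 5*s^2/4 - 6*s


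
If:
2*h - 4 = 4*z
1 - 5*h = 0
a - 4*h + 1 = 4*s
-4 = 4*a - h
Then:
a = -19/20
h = 1/5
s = -3/16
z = -9/10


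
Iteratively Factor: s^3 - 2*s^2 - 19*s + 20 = (s + 4)*(s^2 - 6*s + 5) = (s - 1)*(s + 4)*(s - 5)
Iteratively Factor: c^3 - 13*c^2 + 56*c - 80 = (c - 5)*(c^2 - 8*c + 16) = (c - 5)*(c - 4)*(c - 4)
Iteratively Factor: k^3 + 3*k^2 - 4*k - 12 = (k - 2)*(k^2 + 5*k + 6) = (k - 2)*(k + 3)*(k + 2)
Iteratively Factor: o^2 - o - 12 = (o + 3)*(o - 4)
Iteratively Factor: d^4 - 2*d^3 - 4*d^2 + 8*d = (d)*(d^3 - 2*d^2 - 4*d + 8) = d*(d + 2)*(d^2 - 4*d + 4) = d*(d - 2)*(d + 2)*(d - 2)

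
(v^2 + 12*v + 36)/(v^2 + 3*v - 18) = (v + 6)/(v - 3)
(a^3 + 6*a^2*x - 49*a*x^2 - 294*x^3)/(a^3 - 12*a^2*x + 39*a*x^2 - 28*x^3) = (a^2 + 13*a*x + 42*x^2)/(a^2 - 5*a*x + 4*x^2)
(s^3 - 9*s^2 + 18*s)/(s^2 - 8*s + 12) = s*(s - 3)/(s - 2)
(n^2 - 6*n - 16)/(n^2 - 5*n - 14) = (n - 8)/(n - 7)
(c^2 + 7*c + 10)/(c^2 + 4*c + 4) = (c + 5)/(c + 2)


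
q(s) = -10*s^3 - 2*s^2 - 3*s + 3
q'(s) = -30*s^2 - 4*s - 3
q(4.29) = -836.21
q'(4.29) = -572.28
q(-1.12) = 17.90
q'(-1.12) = -36.15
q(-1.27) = 24.07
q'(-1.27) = -46.31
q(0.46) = 0.22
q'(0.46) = -11.19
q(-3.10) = 290.99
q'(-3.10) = -278.90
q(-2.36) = 130.38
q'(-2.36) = -160.65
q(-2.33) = 125.63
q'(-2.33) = -156.55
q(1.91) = -79.70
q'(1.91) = -120.08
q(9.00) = -7476.00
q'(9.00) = -2469.00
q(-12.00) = 17031.00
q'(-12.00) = -4275.00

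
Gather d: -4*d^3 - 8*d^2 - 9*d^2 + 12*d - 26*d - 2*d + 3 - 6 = -4*d^3 - 17*d^2 - 16*d - 3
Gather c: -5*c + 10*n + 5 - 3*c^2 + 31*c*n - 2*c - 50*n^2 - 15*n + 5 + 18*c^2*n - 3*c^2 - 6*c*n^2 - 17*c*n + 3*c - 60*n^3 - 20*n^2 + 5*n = c^2*(18*n - 6) + c*(-6*n^2 + 14*n - 4) - 60*n^3 - 70*n^2 + 10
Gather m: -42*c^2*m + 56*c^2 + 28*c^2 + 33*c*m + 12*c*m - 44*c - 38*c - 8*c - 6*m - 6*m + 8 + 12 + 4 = 84*c^2 - 90*c + m*(-42*c^2 + 45*c - 12) + 24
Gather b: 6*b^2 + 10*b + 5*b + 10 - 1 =6*b^2 + 15*b + 9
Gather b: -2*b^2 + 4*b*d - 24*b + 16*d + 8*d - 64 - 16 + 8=-2*b^2 + b*(4*d - 24) + 24*d - 72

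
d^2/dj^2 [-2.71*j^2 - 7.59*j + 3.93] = -5.42000000000000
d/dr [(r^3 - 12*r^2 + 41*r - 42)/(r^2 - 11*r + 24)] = (r^2 - 16*r + 58)/(r^2 - 16*r + 64)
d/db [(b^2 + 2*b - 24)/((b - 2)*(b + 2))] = 2*(-b^2 + 20*b - 4)/(b^4 - 8*b^2 + 16)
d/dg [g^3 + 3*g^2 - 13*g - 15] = 3*g^2 + 6*g - 13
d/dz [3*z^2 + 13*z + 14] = 6*z + 13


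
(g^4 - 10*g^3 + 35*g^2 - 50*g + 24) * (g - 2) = g^5 - 12*g^4 + 55*g^3 - 120*g^2 + 124*g - 48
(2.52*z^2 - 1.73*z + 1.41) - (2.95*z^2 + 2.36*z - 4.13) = -0.43*z^2 - 4.09*z + 5.54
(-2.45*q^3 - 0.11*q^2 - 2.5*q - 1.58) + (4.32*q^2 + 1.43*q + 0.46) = -2.45*q^3 + 4.21*q^2 - 1.07*q - 1.12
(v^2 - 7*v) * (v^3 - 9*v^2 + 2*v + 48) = v^5 - 16*v^4 + 65*v^3 + 34*v^2 - 336*v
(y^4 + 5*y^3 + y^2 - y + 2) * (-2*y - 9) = -2*y^5 - 19*y^4 - 47*y^3 - 7*y^2 + 5*y - 18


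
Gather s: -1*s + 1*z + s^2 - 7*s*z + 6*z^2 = s^2 + s*(-7*z - 1) + 6*z^2 + z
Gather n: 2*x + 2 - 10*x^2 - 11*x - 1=-10*x^2 - 9*x + 1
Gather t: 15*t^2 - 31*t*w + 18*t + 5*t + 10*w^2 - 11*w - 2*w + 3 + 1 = 15*t^2 + t*(23 - 31*w) + 10*w^2 - 13*w + 4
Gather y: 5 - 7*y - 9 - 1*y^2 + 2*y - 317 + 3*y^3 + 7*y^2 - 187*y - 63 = 3*y^3 + 6*y^2 - 192*y - 384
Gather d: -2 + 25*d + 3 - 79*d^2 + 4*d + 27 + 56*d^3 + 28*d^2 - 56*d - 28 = 56*d^3 - 51*d^2 - 27*d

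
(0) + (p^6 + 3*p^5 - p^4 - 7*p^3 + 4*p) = p^6 + 3*p^5 - p^4 - 7*p^3 + 4*p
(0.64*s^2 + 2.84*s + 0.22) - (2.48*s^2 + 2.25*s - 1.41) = -1.84*s^2 + 0.59*s + 1.63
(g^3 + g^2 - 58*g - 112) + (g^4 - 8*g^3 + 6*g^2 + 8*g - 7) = g^4 - 7*g^3 + 7*g^2 - 50*g - 119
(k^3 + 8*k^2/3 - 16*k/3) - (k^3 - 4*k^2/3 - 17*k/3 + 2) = 4*k^2 + k/3 - 2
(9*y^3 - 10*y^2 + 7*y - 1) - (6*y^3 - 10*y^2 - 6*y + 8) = 3*y^3 + 13*y - 9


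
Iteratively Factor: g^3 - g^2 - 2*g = (g - 2)*(g^2 + g) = (g - 2)*(g + 1)*(g)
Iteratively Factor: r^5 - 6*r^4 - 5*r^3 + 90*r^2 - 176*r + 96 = (r + 4)*(r^4 - 10*r^3 + 35*r^2 - 50*r + 24) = (r - 2)*(r + 4)*(r^3 - 8*r^2 + 19*r - 12) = (r - 2)*(r - 1)*(r + 4)*(r^2 - 7*r + 12) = (r - 3)*(r - 2)*(r - 1)*(r + 4)*(r - 4)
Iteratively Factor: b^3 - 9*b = (b)*(b^2 - 9) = b*(b + 3)*(b - 3)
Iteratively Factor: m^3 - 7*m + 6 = (m + 3)*(m^2 - 3*m + 2) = (m - 1)*(m + 3)*(m - 2)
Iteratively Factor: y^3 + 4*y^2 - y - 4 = (y + 4)*(y^2 - 1) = (y + 1)*(y + 4)*(y - 1)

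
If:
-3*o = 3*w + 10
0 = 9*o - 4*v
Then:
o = -w - 10/3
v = -9*w/4 - 15/2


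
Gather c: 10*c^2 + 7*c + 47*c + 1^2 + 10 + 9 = 10*c^2 + 54*c + 20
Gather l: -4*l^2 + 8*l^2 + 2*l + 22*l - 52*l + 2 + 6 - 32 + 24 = 4*l^2 - 28*l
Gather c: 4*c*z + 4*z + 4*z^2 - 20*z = 4*c*z + 4*z^2 - 16*z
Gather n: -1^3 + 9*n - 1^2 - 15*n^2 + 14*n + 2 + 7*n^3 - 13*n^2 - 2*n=7*n^3 - 28*n^2 + 21*n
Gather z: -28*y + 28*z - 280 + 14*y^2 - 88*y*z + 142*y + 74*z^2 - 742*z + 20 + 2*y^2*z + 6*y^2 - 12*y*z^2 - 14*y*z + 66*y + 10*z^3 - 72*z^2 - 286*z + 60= 20*y^2 + 180*y + 10*z^3 + z^2*(2 - 12*y) + z*(2*y^2 - 102*y - 1000) - 200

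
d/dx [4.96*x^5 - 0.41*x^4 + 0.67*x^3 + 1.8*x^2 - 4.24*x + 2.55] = 24.8*x^4 - 1.64*x^3 + 2.01*x^2 + 3.6*x - 4.24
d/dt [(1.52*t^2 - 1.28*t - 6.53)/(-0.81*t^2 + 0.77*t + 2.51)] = (0.133599999999999*t^2 - 2.9482*t + 1.8153)/(0.6561*t^4 - 1.2474*t^3 - 3.4733*t^2 + 3.8654*t + 6.3001)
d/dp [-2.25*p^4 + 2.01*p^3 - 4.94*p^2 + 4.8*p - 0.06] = -9.0*p^3 + 6.03*p^2 - 9.88*p + 4.8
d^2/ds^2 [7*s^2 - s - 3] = 14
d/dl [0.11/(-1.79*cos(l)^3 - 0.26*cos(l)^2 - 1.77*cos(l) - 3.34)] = (0.5907*sin(l)^2 - 0.0572*cos(l) - 0.7854)*sin(l)/(1.79*cos(l)^3 + 0.26*cos(l)^2 + 1.77*cos(l) + 3.34)^2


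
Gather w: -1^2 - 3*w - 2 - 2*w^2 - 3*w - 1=-2*w^2 - 6*w - 4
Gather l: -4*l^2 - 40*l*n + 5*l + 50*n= -4*l^2 + l*(5 - 40*n) + 50*n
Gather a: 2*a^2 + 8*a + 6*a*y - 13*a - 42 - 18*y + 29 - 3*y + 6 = 2*a^2 + a*(6*y - 5) - 21*y - 7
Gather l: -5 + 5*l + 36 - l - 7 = 4*l + 24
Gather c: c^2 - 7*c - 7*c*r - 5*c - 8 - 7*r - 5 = c^2 + c*(-7*r - 12) - 7*r - 13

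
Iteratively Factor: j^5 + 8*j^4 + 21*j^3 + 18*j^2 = (j + 3)*(j^4 + 5*j^3 + 6*j^2) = (j + 2)*(j + 3)*(j^3 + 3*j^2) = j*(j + 2)*(j + 3)*(j^2 + 3*j) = j^2*(j + 2)*(j + 3)*(j + 3)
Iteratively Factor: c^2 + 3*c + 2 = (c + 1)*(c + 2)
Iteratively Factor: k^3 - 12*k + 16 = (k - 2)*(k^2 + 2*k - 8) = (k - 2)*(k + 4)*(k - 2)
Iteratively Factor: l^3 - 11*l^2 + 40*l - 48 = (l - 4)*(l^2 - 7*l + 12) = (l - 4)*(l - 3)*(l - 4)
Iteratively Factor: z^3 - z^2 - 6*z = (z)*(z^2 - z - 6) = z*(z - 3)*(z + 2)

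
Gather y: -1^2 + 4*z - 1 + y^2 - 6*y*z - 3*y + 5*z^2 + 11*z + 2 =y^2 + y*(-6*z - 3) + 5*z^2 + 15*z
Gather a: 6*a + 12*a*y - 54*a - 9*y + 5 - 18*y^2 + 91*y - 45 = a*(12*y - 48) - 18*y^2 + 82*y - 40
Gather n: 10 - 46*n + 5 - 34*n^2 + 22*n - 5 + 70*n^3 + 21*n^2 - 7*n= 70*n^3 - 13*n^2 - 31*n + 10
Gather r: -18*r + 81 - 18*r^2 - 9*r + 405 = -18*r^2 - 27*r + 486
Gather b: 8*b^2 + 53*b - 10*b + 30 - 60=8*b^2 + 43*b - 30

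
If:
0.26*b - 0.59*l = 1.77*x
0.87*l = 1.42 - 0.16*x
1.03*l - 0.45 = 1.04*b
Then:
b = 1.25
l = 1.70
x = -0.38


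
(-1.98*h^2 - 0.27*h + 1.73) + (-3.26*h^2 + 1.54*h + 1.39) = -5.24*h^2 + 1.27*h + 3.12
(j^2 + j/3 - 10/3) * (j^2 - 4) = j^4 + j^3/3 - 22*j^2/3 - 4*j/3 + 40/3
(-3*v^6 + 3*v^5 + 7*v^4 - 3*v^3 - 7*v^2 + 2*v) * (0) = 0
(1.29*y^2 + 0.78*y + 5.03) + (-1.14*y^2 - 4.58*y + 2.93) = 0.15*y^2 - 3.8*y + 7.96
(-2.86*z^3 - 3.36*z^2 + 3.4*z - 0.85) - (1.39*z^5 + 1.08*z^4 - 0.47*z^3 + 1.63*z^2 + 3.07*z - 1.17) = -1.39*z^5 - 1.08*z^4 - 2.39*z^3 - 4.99*z^2 + 0.33*z + 0.32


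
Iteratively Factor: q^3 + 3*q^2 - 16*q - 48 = (q - 4)*(q^2 + 7*q + 12) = (q - 4)*(q + 4)*(q + 3)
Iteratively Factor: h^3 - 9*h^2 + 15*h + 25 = (h - 5)*(h^2 - 4*h - 5) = (h - 5)^2*(h + 1)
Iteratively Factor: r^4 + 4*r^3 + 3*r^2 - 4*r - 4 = (r - 1)*(r^3 + 5*r^2 + 8*r + 4) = (r - 1)*(r + 1)*(r^2 + 4*r + 4) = (r - 1)*(r + 1)*(r + 2)*(r + 2)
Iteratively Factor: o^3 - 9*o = (o)*(o^2 - 9) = o*(o - 3)*(o + 3)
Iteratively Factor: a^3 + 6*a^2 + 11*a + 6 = (a + 2)*(a^2 + 4*a + 3) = (a + 2)*(a + 3)*(a + 1)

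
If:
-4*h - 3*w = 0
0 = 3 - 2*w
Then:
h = -9/8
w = 3/2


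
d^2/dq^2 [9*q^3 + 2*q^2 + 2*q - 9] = 54*q + 4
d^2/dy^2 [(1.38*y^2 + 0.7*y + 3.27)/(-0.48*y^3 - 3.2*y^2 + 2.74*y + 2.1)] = (-0.635904*y^6 - 0.967679999999987*y^5 - 26.381952*y^4 - 140.21504*y^3 - 239.213376*y^2 + 124.0272*y - 97.164504)/(0.110592*y^9 + 2.21184*y^8 + 12.851712*y^7 + 6.06464000000001*y^6 - 92.715456*y^5 + 24.13248*y^4 + 96.256376*y^3 - 4.96188000000001*y^2 - 36.2502*y - 9.261)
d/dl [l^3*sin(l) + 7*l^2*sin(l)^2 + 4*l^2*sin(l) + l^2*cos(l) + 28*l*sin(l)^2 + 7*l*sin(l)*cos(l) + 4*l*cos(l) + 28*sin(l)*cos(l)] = l^3*cos(l) + 2*l^2*sin(l) + 7*l^2*sin(2*l) + 4*l^2*cos(l) + 4*l*sin(l) + 28*l*sin(2*l) + 2*l*cos(l) + 7*l + 7*sin(2*l)/2 + 4*cos(l) + 14*cos(2*l) + 14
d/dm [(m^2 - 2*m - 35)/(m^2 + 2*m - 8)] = 2*(2*m^2 + 27*m + 43)/(m^4 + 4*m^3 - 12*m^2 - 32*m + 64)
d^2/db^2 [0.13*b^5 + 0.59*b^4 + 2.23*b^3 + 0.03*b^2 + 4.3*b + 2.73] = 2.6*b^3 + 7.08*b^2 + 13.38*b + 0.06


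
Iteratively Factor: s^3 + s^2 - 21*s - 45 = (s - 5)*(s^2 + 6*s + 9) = (s - 5)*(s + 3)*(s + 3)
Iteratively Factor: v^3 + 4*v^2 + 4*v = (v + 2)*(v^2 + 2*v) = (v + 2)^2*(v)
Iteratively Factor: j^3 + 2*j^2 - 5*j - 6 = (j + 1)*(j^2 + j - 6) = (j + 1)*(j + 3)*(j - 2)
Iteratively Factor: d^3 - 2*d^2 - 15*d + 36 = (d - 3)*(d^2 + d - 12) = (d - 3)^2*(d + 4)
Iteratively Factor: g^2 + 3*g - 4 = (g - 1)*(g + 4)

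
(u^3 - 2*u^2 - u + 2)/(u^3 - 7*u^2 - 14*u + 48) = (u^2 - 1)/(u^2 - 5*u - 24)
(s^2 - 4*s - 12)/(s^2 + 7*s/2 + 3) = 2*(s - 6)/(2*s + 3)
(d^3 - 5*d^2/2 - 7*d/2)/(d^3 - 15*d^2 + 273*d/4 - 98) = 2*d*(d + 1)/(2*d^2 - 23*d + 56)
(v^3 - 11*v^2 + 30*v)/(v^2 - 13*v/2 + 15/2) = 2*v*(v - 6)/(2*v - 3)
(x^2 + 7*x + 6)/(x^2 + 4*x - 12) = (x + 1)/(x - 2)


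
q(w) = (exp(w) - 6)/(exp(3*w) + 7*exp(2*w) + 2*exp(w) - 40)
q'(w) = (exp(w) - 6)*(-3*exp(3*w) - 14*exp(2*w) - 2*exp(w))/(exp(3*w) + 7*exp(2*w) + 2*exp(w) - 40)^2 + exp(w)/(exp(3*w) + 7*exp(2*w) + 2*exp(w) - 40)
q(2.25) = 0.00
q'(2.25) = 0.00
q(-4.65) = 0.15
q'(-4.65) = -0.00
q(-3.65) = 0.15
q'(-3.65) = -0.00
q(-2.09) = 0.15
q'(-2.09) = -0.00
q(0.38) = 0.24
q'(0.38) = 0.45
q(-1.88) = 0.15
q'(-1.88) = -0.00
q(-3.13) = 0.15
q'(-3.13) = -0.00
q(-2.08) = 0.15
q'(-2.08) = -0.00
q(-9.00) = 0.15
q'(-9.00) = 0.00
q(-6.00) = 0.15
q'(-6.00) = 0.00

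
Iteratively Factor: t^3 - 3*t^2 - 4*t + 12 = (t + 2)*(t^2 - 5*t + 6) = (t - 3)*(t + 2)*(t - 2)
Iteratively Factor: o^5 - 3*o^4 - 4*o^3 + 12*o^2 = (o + 2)*(o^4 - 5*o^3 + 6*o^2) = (o - 3)*(o + 2)*(o^3 - 2*o^2) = o*(o - 3)*(o + 2)*(o^2 - 2*o) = o*(o - 3)*(o - 2)*(o + 2)*(o)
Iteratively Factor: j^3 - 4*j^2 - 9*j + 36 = (j + 3)*(j^2 - 7*j + 12) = (j - 3)*(j + 3)*(j - 4)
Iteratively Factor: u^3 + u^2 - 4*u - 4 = (u + 2)*(u^2 - u - 2) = (u - 2)*(u + 2)*(u + 1)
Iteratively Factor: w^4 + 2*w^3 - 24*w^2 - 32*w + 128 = (w - 2)*(w^3 + 4*w^2 - 16*w - 64) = (w - 2)*(w + 4)*(w^2 - 16) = (w - 4)*(w - 2)*(w + 4)*(w + 4)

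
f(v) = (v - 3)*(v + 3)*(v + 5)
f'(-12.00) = 303.00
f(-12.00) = -945.00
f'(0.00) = -9.00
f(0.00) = -45.00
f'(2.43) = 33.01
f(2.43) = -23.00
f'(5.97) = 157.62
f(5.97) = 292.25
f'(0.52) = -2.99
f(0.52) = -48.19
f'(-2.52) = -15.15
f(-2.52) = -6.57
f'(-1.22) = -16.73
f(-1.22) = -28.39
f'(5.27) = 127.02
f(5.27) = 192.80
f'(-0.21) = -10.97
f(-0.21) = -42.90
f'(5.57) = 139.77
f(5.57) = 232.80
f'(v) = (v - 3)*(v + 3) + (v - 3)*(v + 5) + (v + 3)*(v + 5)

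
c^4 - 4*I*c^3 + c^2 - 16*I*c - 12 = (c - 3*I)*(c - 2*I)*(c - I)*(c + 2*I)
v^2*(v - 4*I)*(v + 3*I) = v^4 - I*v^3 + 12*v^2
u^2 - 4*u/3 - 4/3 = (u - 2)*(u + 2/3)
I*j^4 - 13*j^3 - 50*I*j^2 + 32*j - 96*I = (j + 4*I)^2*(j + 6*I)*(I*j + 1)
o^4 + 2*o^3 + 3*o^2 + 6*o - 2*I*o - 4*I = (o + 2)*(o - I)^2*(o + 2*I)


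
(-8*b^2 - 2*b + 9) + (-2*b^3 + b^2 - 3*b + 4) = -2*b^3 - 7*b^2 - 5*b + 13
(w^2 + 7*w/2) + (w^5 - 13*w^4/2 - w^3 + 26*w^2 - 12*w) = w^5 - 13*w^4/2 - w^3 + 27*w^2 - 17*w/2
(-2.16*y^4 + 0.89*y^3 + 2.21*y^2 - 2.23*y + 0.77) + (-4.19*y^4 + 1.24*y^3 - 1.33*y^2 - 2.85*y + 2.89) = -6.35*y^4 + 2.13*y^3 + 0.88*y^2 - 5.08*y + 3.66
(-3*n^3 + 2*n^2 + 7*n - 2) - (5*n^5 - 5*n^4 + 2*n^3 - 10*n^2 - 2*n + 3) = -5*n^5 + 5*n^4 - 5*n^3 + 12*n^2 + 9*n - 5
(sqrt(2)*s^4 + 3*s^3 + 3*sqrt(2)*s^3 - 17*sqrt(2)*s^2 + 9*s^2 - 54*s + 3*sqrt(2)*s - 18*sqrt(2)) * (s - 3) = sqrt(2)*s^5 + 3*s^4 - 26*sqrt(2)*s^3 - 81*s^2 + 54*sqrt(2)*s^2 - 27*sqrt(2)*s + 162*s + 54*sqrt(2)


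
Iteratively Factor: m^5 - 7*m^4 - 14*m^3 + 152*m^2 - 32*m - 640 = (m - 5)*(m^4 - 2*m^3 - 24*m^2 + 32*m + 128) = (m - 5)*(m - 4)*(m^3 + 2*m^2 - 16*m - 32) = (m - 5)*(m - 4)*(m + 4)*(m^2 - 2*m - 8) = (m - 5)*(m - 4)*(m + 2)*(m + 4)*(m - 4)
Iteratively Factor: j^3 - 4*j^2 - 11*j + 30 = (j - 2)*(j^2 - 2*j - 15) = (j - 2)*(j + 3)*(j - 5)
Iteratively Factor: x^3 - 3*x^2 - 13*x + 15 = (x - 1)*(x^2 - 2*x - 15) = (x - 5)*(x - 1)*(x + 3)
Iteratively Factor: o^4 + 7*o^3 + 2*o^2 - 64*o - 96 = (o + 2)*(o^3 + 5*o^2 - 8*o - 48) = (o + 2)*(o + 4)*(o^2 + o - 12) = (o + 2)*(o + 4)^2*(o - 3)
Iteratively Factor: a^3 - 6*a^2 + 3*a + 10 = (a + 1)*(a^2 - 7*a + 10) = (a - 5)*(a + 1)*(a - 2)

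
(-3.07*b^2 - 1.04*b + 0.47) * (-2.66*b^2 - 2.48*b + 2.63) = 8.1662*b^4 + 10.38*b^3 - 6.7451*b^2 - 3.9008*b + 1.2361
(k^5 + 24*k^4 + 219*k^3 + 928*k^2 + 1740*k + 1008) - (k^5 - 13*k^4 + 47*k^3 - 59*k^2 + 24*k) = 37*k^4 + 172*k^3 + 987*k^2 + 1716*k + 1008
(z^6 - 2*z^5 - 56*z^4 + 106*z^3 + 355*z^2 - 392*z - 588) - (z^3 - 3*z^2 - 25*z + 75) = z^6 - 2*z^5 - 56*z^4 + 105*z^3 + 358*z^2 - 367*z - 663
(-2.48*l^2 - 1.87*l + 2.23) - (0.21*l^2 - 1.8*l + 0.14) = -2.69*l^2 - 0.0700000000000001*l + 2.09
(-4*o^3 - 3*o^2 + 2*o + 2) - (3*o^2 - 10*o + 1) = -4*o^3 - 6*o^2 + 12*o + 1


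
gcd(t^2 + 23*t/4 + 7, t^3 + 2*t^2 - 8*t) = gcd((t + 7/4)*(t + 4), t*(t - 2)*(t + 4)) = t + 4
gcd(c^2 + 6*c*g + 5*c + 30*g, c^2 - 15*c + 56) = 1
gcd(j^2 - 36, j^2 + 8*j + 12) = j + 6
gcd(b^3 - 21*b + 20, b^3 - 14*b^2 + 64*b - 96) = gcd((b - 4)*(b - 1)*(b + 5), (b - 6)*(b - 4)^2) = b - 4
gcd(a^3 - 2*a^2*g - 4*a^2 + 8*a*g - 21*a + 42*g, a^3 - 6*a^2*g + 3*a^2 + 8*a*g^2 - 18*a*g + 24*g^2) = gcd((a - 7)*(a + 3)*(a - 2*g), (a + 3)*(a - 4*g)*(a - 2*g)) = a^2 - 2*a*g + 3*a - 6*g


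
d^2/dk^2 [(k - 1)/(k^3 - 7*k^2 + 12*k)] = 6*(k^5 - 9*k^4 + 31*k^3 - 61*k^2 + 84*k - 48)/(k^3*(k^6 - 21*k^5 + 183*k^4 - 847*k^3 + 2196*k^2 - 3024*k + 1728))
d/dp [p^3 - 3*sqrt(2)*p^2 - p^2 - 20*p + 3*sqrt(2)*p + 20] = 3*p^2 - 6*sqrt(2)*p - 2*p - 20 + 3*sqrt(2)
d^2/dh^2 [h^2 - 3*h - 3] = 2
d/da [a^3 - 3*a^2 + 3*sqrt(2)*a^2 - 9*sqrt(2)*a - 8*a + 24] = 3*a^2 - 6*a + 6*sqrt(2)*a - 9*sqrt(2) - 8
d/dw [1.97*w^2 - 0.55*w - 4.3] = 3.94*w - 0.55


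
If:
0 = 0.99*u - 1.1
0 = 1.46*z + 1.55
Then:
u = 1.11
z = -1.06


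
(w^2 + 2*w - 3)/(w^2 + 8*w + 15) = (w - 1)/(w + 5)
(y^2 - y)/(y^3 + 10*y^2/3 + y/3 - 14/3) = 3*y/(3*y^2 + 13*y + 14)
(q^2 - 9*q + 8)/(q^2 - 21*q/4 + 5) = 4*(q^2 - 9*q + 8)/(4*q^2 - 21*q + 20)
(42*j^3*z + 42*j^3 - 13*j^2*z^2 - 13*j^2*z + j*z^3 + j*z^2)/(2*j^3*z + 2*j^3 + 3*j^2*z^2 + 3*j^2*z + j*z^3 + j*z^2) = (42*j^2 - 13*j*z + z^2)/(2*j^2 + 3*j*z + z^2)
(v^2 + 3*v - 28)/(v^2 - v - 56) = (v - 4)/(v - 8)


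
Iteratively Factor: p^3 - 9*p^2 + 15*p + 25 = (p - 5)*(p^2 - 4*p - 5) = (p - 5)^2*(p + 1)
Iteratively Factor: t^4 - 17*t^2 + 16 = (t - 4)*(t^3 + 4*t^2 - t - 4) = (t - 4)*(t + 1)*(t^2 + 3*t - 4) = (t - 4)*(t - 1)*(t + 1)*(t + 4)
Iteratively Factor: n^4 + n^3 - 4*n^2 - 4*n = (n - 2)*(n^3 + 3*n^2 + 2*n) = (n - 2)*(n + 1)*(n^2 + 2*n) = (n - 2)*(n + 1)*(n + 2)*(n)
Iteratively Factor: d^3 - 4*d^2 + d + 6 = (d + 1)*(d^2 - 5*d + 6) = (d - 2)*(d + 1)*(d - 3)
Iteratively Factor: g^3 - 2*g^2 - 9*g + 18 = (g + 3)*(g^2 - 5*g + 6) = (g - 3)*(g + 3)*(g - 2)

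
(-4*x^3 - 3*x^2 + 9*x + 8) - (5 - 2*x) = -4*x^3 - 3*x^2 + 11*x + 3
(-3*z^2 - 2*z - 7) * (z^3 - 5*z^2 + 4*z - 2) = -3*z^5 + 13*z^4 - 9*z^3 + 33*z^2 - 24*z + 14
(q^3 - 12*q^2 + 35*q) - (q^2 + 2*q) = q^3 - 13*q^2 + 33*q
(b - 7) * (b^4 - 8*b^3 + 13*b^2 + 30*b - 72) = b^5 - 15*b^4 + 69*b^3 - 61*b^2 - 282*b + 504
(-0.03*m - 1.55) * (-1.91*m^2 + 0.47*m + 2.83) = 0.0573*m^3 + 2.9464*m^2 - 0.8134*m - 4.3865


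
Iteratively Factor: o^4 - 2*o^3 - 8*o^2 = (o + 2)*(o^3 - 4*o^2) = o*(o + 2)*(o^2 - 4*o) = o^2*(o + 2)*(o - 4)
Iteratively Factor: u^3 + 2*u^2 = (u)*(u^2 + 2*u) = u^2*(u + 2)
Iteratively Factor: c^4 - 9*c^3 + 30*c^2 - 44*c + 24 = (c - 2)*(c^3 - 7*c^2 + 16*c - 12) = (c - 3)*(c - 2)*(c^2 - 4*c + 4) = (c - 3)*(c - 2)^2*(c - 2)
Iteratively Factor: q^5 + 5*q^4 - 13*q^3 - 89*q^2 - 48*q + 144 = (q + 3)*(q^4 + 2*q^3 - 19*q^2 - 32*q + 48) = (q - 1)*(q + 3)*(q^3 + 3*q^2 - 16*q - 48) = (q - 1)*(q + 3)^2*(q^2 - 16) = (q - 4)*(q - 1)*(q + 3)^2*(q + 4)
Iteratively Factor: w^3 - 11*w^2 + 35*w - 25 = (w - 5)*(w^2 - 6*w + 5) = (w - 5)*(w - 1)*(w - 5)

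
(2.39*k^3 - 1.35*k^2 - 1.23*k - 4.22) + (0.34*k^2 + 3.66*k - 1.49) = 2.39*k^3 - 1.01*k^2 + 2.43*k - 5.71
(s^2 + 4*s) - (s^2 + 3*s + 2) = s - 2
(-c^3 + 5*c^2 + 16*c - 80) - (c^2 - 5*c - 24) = -c^3 + 4*c^2 + 21*c - 56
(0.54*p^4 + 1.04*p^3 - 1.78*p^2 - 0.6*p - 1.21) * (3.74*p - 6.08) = 2.0196*p^5 + 0.6064*p^4 - 12.9804*p^3 + 8.5784*p^2 - 0.877400000000001*p + 7.3568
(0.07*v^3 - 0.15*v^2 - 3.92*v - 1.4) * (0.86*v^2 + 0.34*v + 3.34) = 0.0602*v^5 - 0.1052*v^4 - 3.1884*v^3 - 3.0378*v^2 - 13.5688*v - 4.676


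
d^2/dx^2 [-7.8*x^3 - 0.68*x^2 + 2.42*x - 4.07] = -46.8*x - 1.36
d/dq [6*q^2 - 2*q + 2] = 12*q - 2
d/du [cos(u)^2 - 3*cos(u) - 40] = (3 - 2*cos(u))*sin(u)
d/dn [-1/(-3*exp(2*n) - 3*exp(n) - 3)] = (-2*exp(n) - 1)*exp(n)/(3*(exp(2*n) + exp(n) + 1)^2)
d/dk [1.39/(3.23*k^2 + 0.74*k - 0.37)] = (-8.9794*k - 1.0286)/(3.23*k^2 + 0.74*k - 0.37)^2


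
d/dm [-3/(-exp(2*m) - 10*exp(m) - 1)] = 6*(-exp(m) - 5)*exp(m)/(exp(2*m) + 10*exp(m) + 1)^2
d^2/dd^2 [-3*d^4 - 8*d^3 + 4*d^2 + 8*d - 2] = -36*d^2 - 48*d + 8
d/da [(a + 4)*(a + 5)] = 2*a + 9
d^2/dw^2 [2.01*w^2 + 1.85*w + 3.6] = 4.02000000000000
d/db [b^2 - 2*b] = 2*b - 2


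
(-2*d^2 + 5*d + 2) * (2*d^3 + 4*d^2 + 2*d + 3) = -4*d^5 + 2*d^4 + 20*d^3 + 12*d^2 + 19*d + 6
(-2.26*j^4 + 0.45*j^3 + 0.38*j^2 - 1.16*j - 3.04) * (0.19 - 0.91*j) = 2.0566*j^5 - 0.8389*j^4 - 0.2603*j^3 + 1.1278*j^2 + 2.546*j - 0.5776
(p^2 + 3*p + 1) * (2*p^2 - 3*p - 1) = 2*p^4 + 3*p^3 - 8*p^2 - 6*p - 1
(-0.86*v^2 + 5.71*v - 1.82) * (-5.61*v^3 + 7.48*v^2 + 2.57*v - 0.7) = 4.8246*v^5 - 38.4659*v^4 + 50.7108*v^3 + 1.6631*v^2 - 8.6744*v + 1.274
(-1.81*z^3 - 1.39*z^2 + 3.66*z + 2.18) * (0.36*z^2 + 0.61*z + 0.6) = -0.6516*z^5 - 1.6045*z^4 - 0.6163*z^3 + 2.1834*z^2 + 3.5258*z + 1.308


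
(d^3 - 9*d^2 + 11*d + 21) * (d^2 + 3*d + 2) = d^5 - 6*d^4 - 14*d^3 + 36*d^2 + 85*d + 42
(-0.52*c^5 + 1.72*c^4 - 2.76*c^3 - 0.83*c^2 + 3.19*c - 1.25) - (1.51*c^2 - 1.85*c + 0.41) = -0.52*c^5 + 1.72*c^4 - 2.76*c^3 - 2.34*c^2 + 5.04*c - 1.66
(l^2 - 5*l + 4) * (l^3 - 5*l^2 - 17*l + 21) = l^5 - 10*l^4 + 12*l^3 + 86*l^2 - 173*l + 84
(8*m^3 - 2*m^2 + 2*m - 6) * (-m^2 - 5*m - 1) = -8*m^5 - 38*m^4 - 2*m^2 + 28*m + 6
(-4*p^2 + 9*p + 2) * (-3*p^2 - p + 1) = 12*p^4 - 23*p^3 - 19*p^2 + 7*p + 2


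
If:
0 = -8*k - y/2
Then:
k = -y/16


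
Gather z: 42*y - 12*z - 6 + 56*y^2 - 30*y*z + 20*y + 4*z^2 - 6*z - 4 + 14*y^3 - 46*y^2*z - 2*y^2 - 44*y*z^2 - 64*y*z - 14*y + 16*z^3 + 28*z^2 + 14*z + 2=14*y^3 + 54*y^2 + 48*y + 16*z^3 + z^2*(32 - 44*y) + z*(-46*y^2 - 94*y - 4) - 8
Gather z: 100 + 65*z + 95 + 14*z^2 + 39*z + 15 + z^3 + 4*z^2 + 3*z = z^3 + 18*z^2 + 107*z + 210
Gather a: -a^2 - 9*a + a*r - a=-a^2 + a*(r - 10)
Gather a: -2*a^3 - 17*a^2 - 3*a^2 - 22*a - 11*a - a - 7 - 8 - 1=-2*a^3 - 20*a^2 - 34*a - 16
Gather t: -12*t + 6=6 - 12*t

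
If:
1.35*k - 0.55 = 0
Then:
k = 0.41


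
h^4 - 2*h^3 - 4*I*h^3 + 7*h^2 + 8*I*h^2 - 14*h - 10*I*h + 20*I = (h - 2)*(h - 5*I)*(h - I)*(h + 2*I)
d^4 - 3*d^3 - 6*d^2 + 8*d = d*(d - 4)*(d - 1)*(d + 2)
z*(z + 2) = z^2 + 2*z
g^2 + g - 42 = (g - 6)*(g + 7)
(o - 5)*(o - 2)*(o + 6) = o^3 - o^2 - 32*o + 60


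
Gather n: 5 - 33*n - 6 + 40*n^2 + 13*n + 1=40*n^2 - 20*n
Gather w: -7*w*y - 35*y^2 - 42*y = -7*w*y - 35*y^2 - 42*y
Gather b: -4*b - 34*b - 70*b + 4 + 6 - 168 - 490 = -108*b - 648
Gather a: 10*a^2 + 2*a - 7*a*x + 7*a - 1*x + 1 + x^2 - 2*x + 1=10*a^2 + a*(9 - 7*x) + x^2 - 3*x + 2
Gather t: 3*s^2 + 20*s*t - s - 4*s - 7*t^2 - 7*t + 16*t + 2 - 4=3*s^2 - 5*s - 7*t^2 + t*(20*s + 9) - 2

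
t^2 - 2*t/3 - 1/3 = (t - 1)*(t + 1/3)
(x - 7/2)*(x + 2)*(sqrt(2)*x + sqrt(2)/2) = sqrt(2)*x^3 - sqrt(2)*x^2 - 31*sqrt(2)*x/4 - 7*sqrt(2)/2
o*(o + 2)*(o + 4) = o^3 + 6*o^2 + 8*o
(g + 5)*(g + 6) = g^2 + 11*g + 30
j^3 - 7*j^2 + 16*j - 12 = (j - 3)*(j - 2)^2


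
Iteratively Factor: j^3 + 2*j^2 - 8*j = (j + 4)*(j^2 - 2*j) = j*(j + 4)*(j - 2)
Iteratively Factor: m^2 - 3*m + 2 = (m - 1)*(m - 2)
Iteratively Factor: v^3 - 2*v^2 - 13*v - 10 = (v + 1)*(v^2 - 3*v - 10) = (v + 1)*(v + 2)*(v - 5)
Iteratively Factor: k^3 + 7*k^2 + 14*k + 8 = (k + 1)*(k^2 + 6*k + 8) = (k + 1)*(k + 4)*(k + 2)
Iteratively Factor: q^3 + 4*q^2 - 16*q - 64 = (q - 4)*(q^2 + 8*q + 16) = (q - 4)*(q + 4)*(q + 4)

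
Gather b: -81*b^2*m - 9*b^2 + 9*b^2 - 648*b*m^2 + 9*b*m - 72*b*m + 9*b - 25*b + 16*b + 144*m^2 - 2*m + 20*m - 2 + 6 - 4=-81*b^2*m + b*(-648*m^2 - 63*m) + 144*m^2 + 18*m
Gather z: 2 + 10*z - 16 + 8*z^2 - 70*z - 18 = 8*z^2 - 60*z - 32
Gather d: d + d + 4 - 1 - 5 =2*d - 2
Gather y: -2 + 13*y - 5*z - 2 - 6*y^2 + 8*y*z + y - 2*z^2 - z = -6*y^2 + y*(8*z + 14) - 2*z^2 - 6*z - 4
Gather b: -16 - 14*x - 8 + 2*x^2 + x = 2*x^2 - 13*x - 24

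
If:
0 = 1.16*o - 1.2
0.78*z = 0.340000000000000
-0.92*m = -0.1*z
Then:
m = 0.05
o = 1.03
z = 0.44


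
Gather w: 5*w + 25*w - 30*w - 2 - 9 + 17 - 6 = 0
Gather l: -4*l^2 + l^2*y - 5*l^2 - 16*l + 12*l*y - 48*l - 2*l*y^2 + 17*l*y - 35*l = l^2*(y - 9) + l*(-2*y^2 + 29*y - 99)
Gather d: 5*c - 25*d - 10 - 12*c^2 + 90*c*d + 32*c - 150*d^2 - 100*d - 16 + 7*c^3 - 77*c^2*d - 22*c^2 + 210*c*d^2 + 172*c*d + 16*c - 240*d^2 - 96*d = 7*c^3 - 34*c^2 + 53*c + d^2*(210*c - 390) + d*(-77*c^2 + 262*c - 221) - 26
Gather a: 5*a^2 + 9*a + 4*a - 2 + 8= 5*a^2 + 13*a + 6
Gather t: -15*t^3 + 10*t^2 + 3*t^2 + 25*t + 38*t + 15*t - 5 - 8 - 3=-15*t^3 + 13*t^2 + 78*t - 16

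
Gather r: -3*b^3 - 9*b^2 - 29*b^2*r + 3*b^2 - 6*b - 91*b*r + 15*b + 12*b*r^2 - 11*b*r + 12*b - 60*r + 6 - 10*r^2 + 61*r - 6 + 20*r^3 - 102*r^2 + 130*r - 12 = -3*b^3 - 6*b^2 + 21*b + 20*r^3 + r^2*(12*b - 112) + r*(-29*b^2 - 102*b + 131) - 12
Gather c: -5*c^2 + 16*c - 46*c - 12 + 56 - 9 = -5*c^2 - 30*c + 35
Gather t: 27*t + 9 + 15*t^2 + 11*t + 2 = 15*t^2 + 38*t + 11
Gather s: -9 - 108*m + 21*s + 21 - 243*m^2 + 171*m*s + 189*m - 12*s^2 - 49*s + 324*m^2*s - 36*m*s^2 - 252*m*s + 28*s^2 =-243*m^2 + 81*m + s^2*(16 - 36*m) + s*(324*m^2 - 81*m - 28) + 12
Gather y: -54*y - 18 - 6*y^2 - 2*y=-6*y^2 - 56*y - 18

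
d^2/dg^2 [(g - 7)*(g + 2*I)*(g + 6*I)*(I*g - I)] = 12*I*g^2 + 48*g*(-1 - I) + 128 - 10*I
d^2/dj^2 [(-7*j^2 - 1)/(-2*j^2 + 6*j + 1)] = 6*(28*j^3 + 18*j^2 - 12*j + 15)/(8*j^6 - 72*j^5 + 204*j^4 - 144*j^3 - 102*j^2 - 18*j - 1)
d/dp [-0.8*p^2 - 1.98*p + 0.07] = -1.6*p - 1.98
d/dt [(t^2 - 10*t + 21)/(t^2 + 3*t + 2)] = (13*t^2 - 38*t - 83)/(t^4 + 6*t^3 + 13*t^2 + 12*t + 4)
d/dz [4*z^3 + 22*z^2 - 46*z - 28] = 12*z^2 + 44*z - 46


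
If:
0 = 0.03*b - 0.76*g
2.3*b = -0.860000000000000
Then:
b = -0.37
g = -0.01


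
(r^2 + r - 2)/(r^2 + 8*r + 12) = (r - 1)/(r + 6)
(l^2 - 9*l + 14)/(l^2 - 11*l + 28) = (l - 2)/(l - 4)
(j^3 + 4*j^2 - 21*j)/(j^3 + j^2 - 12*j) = (j + 7)/(j + 4)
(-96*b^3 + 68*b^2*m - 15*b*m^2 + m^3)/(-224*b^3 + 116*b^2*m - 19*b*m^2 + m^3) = (3*b - m)/(7*b - m)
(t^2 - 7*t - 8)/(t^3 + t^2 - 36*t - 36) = (t - 8)/(t^2 - 36)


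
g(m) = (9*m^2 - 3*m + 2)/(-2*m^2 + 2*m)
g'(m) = (4*m - 2)*(9*m^2 - 3*m + 2)/(-2*m^2 + 2*m)^2 + (18*m - 3)/(-2*m^2 + 2*m) = (3*m^2 + 2*m - 1)/(m^2*(m^2 - 2*m + 1))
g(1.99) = -8.04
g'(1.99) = 3.83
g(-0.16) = -7.30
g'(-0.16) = -36.09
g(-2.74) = -3.80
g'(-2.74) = 0.15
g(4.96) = -5.31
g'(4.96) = 0.21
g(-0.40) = -4.14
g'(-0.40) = -4.21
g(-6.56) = -4.12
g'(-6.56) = 0.05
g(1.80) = -8.94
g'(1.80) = 5.94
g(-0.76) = -3.54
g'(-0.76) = -0.44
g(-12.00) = -4.28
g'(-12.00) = 0.02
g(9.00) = -4.89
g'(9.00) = 0.05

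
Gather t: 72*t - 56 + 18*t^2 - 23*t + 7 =18*t^2 + 49*t - 49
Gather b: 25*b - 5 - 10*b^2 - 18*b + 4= -10*b^2 + 7*b - 1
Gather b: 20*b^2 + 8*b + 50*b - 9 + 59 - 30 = 20*b^2 + 58*b + 20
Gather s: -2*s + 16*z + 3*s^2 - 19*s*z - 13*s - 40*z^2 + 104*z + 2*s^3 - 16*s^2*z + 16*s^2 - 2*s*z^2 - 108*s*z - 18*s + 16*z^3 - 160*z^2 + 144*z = 2*s^3 + s^2*(19 - 16*z) + s*(-2*z^2 - 127*z - 33) + 16*z^3 - 200*z^2 + 264*z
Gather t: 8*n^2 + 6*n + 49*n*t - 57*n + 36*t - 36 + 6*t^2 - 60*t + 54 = 8*n^2 - 51*n + 6*t^2 + t*(49*n - 24) + 18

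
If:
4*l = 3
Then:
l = 3/4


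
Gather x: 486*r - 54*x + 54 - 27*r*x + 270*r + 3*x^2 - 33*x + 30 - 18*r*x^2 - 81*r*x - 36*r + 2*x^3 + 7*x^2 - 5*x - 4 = 720*r + 2*x^3 + x^2*(10 - 18*r) + x*(-108*r - 92) + 80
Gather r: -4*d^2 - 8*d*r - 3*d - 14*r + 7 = -4*d^2 - 3*d + r*(-8*d - 14) + 7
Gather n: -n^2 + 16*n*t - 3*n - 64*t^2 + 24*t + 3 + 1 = -n^2 + n*(16*t - 3) - 64*t^2 + 24*t + 4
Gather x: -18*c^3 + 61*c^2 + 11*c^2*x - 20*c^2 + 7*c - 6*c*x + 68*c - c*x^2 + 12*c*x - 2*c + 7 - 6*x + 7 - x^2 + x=-18*c^3 + 41*c^2 + 73*c + x^2*(-c - 1) + x*(11*c^2 + 6*c - 5) + 14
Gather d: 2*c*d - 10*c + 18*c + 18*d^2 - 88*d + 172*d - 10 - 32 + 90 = 8*c + 18*d^2 + d*(2*c + 84) + 48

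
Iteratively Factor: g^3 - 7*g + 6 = (g - 2)*(g^2 + 2*g - 3) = (g - 2)*(g + 3)*(g - 1)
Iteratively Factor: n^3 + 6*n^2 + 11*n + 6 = (n + 3)*(n^2 + 3*n + 2) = (n + 2)*(n + 3)*(n + 1)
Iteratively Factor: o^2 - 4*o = (o)*(o - 4)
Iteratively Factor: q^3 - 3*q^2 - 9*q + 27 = (q - 3)*(q^2 - 9) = (q - 3)^2*(q + 3)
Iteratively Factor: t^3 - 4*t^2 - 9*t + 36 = (t - 4)*(t^2 - 9) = (t - 4)*(t - 3)*(t + 3)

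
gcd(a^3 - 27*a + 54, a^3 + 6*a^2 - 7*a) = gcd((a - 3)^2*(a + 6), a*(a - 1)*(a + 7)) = 1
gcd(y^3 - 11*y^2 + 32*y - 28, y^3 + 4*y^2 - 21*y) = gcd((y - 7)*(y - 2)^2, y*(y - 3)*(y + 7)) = 1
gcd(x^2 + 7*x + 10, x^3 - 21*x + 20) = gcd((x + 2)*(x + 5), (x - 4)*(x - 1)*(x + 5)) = x + 5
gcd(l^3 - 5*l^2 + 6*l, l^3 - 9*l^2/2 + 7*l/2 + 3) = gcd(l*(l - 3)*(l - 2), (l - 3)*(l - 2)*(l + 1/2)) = l^2 - 5*l + 6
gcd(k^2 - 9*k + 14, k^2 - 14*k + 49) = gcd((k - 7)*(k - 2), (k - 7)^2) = k - 7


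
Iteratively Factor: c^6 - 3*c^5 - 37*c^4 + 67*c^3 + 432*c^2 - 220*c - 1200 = (c - 2)*(c^5 - c^4 - 39*c^3 - 11*c^2 + 410*c + 600) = (c - 2)*(c + 2)*(c^4 - 3*c^3 - 33*c^2 + 55*c + 300) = (c - 2)*(c + 2)*(c + 4)*(c^3 - 7*c^2 - 5*c + 75) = (c - 2)*(c + 2)*(c + 3)*(c + 4)*(c^2 - 10*c + 25) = (c - 5)*(c - 2)*(c + 2)*(c + 3)*(c + 4)*(c - 5)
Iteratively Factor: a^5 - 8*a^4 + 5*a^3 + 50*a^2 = (a + 2)*(a^4 - 10*a^3 + 25*a^2) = (a - 5)*(a + 2)*(a^3 - 5*a^2) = a*(a - 5)*(a + 2)*(a^2 - 5*a) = a^2*(a - 5)*(a + 2)*(a - 5)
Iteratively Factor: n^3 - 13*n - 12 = (n - 4)*(n^2 + 4*n + 3) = (n - 4)*(n + 3)*(n + 1)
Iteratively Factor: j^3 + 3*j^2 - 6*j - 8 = (j + 4)*(j^2 - j - 2) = (j - 2)*(j + 4)*(j + 1)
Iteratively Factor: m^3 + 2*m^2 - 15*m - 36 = (m + 3)*(m^2 - m - 12) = (m + 3)^2*(m - 4)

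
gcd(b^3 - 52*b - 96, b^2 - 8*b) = b - 8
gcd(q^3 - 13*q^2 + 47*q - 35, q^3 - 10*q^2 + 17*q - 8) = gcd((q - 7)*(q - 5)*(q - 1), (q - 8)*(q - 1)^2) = q - 1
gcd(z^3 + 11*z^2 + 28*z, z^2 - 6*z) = z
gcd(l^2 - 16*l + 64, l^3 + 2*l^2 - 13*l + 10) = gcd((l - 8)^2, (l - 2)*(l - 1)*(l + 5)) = 1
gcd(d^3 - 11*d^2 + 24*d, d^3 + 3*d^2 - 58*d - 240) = d - 8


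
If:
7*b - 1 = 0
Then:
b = 1/7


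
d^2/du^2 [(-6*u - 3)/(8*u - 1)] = -480/(8*u - 1)^3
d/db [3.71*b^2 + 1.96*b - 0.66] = 7.42*b + 1.96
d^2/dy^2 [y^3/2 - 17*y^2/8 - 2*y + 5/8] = 3*y - 17/4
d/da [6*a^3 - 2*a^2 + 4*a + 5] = 18*a^2 - 4*a + 4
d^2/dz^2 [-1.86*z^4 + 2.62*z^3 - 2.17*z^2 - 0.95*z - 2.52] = -22.32*z^2 + 15.72*z - 4.34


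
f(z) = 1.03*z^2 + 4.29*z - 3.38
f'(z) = 2.06*z + 4.29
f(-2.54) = -7.63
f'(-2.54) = -0.94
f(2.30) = 11.94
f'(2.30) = 9.03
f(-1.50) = -7.50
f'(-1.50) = 1.20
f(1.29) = 3.87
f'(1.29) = 6.95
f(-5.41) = 3.56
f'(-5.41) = -6.85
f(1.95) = 8.90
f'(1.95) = 8.31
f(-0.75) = -6.02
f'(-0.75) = 2.74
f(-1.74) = -7.73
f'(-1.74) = 0.71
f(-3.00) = -6.98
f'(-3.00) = -1.89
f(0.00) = -3.38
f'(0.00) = 4.29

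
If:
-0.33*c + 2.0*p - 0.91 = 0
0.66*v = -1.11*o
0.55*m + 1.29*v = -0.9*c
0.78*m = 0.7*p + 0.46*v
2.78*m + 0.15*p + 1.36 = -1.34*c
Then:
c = -3.00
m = 0.96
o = -1.00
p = -0.04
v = 1.68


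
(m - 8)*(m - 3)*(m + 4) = m^3 - 7*m^2 - 20*m + 96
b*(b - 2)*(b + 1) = b^3 - b^2 - 2*b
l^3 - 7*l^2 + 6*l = l*(l - 6)*(l - 1)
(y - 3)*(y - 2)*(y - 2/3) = y^3 - 17*y^2/3 + 28*y/3 - 4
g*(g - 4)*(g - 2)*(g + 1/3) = g^4 - 17*g^3/3 + 6*g^2 + 8*g/3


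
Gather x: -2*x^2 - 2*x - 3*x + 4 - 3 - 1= -2*x^2 - 5*x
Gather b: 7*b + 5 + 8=7*b + 13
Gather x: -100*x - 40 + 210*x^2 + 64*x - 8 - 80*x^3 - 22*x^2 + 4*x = -80*x^3 + 188*x^2 - 32*x - 48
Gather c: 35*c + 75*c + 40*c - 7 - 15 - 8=150*c - 30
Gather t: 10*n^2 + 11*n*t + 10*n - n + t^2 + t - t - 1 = 10*n^2 + 11*n*t + 9*n + t^2 - 1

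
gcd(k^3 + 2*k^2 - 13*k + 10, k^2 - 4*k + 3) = k - 1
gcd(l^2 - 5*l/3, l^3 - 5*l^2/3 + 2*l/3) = l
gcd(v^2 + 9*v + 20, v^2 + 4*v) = v + 4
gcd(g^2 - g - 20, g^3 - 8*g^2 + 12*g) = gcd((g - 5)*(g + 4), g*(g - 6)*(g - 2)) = 1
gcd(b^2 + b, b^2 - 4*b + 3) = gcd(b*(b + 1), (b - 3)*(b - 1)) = 1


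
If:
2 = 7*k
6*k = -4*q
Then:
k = 2/7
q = -3/7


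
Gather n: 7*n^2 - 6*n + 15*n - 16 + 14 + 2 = 7*n^2 + 9*n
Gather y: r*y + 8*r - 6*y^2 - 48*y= 8*r - 6*y^2 + y*(r - 48)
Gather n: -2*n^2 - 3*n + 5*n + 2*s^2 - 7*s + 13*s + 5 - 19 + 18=-2*n^2 + 2*n + 2*s^2 + 6*s + 4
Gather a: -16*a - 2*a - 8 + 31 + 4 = 27 - 18*a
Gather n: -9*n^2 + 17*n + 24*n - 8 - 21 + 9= -9*n^2 + 41*n - 20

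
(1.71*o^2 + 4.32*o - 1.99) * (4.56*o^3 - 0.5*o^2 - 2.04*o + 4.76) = 7.7976*o^5 + 18.8442*o^4 - 14.7228*o^3 + 0.321799999999999*o^2 + 24.6228*o - 9.4724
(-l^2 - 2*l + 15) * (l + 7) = -l^3 - 9*l^2 + l + 105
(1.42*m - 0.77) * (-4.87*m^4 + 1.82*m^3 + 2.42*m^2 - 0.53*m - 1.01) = -6.9154*m^5 + 6.3343*m^4 + 2.035*m^3 - 2.616*m^2 - 1.0261*m + 0.7777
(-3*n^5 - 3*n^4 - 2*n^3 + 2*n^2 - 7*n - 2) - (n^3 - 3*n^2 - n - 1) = -3*n^5 - 3*n^4 - 3*n^3 + 5*n^2 - 6*n - 1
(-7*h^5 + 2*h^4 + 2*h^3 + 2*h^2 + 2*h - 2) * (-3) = 21*h^5 - 6*h^4 - 6*h^3 - 6*h^2 - 6*h + 6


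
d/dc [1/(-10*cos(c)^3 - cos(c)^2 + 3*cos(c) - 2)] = (-30*cos(c)^2 - 2*cos(c) + 3)*sin(c)/(10*cos(c)^3 + cos(c)^2 - 3*cos(c) + 2)^2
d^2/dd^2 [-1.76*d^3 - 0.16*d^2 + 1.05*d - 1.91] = -10.56*d - 0.32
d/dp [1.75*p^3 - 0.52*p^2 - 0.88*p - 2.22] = 5.25*p^2 - 1.04*p - 0.88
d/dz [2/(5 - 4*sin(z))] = 8*cos(z)/(4*sin(z) - 5)^2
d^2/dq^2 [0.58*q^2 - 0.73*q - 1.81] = 1.16000000000000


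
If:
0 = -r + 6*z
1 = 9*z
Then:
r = 2/3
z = 1/9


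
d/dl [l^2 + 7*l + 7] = 2*l + 7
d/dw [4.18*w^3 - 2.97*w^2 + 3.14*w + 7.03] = 12.54*w^2 - 5.94*w + 3.14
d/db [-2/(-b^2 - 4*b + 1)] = 4*(-b - 2)/(b^2 + 4*b - 1)^2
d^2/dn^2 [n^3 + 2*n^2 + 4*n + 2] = 6*n + 4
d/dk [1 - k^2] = -2*k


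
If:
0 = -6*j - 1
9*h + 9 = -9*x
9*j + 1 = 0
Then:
No Solution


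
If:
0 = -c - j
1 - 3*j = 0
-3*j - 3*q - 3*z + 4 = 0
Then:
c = -1/3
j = 1/3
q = 1 - z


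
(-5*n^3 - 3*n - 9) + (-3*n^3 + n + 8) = -8*n^3 - 2*n - 1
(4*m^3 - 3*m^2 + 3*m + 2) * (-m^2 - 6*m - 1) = -4*m^5 - 21*m^4 + 11*m^3 - 17*m^2 - 15*m - 2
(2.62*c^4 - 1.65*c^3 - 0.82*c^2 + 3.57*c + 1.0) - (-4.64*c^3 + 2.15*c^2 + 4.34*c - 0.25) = 2.62*c^4 + 2.99*c^3 - 2.97*c^2 - 0.77*c + 1.25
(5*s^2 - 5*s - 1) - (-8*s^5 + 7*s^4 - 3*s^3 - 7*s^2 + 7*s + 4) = 8*s^5 - 7*s^4 + 3*s^3 + 12*s^2 - 12*s - 5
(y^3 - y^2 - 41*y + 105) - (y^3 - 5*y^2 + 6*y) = 4*y^2 - 47*y + 105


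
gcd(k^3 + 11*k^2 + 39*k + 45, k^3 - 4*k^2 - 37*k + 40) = k + 5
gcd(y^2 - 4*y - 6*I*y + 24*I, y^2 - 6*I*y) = y - 6*I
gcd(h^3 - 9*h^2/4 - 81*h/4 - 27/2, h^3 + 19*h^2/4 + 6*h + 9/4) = h^2 + 15*h/4 + 9/4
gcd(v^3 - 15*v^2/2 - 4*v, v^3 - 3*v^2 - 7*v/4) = v^2 + v/2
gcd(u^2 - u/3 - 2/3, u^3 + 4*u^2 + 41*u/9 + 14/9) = u + 2/3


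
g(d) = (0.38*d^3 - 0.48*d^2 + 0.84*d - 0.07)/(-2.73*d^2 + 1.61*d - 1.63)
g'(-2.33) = -0.13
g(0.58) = -0.20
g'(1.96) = -0.08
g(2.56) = -0.34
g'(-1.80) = -0.13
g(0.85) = -0.24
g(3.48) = -0.45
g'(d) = (5.46*d - 1.61)*(0.38*d^3 - 0.48*d^2 + 0.84*d - 0.07)/(-2.73*d^2 + 1.61*d - 1.63)^2 + (1.14*d^2 - 0.96*d + 0.84)/(-2.73*d^2 + 1.61*d - 1.63)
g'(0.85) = -0.06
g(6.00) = -0.77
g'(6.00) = -0.13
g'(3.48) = -0.12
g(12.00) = -1.59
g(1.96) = -0.29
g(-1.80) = 0.40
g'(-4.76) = -0.13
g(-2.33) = 0.47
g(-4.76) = 0.79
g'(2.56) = -0.10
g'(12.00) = -0.14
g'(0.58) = -0.22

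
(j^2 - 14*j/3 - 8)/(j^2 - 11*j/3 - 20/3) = (j - 6)/(j - 5)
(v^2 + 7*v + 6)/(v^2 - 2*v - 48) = (v + 1)/(v - 8)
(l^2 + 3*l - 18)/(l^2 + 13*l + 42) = (l - 3)/(l + 7)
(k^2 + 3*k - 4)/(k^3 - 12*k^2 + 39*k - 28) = (k + 4)/(k^2 - 11*k + 28)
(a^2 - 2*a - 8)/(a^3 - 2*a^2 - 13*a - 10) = (a - 4)/(a^2 - 4*a - 5)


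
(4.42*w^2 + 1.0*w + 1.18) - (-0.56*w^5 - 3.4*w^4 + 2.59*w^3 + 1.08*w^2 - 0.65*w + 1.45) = 0.56*w^5 + 3.4*w^4 - 2.59*w^3 + 3.34*w^2 + 1.65*w - 0.27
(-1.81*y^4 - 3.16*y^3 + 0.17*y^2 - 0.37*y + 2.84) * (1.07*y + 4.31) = -1.9367*y^5 - 11.1823*y^4 - 13.4377*y^3 + 0.3368*y^2 + 1.4441*y + 12.2404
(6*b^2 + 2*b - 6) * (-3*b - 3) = -18*b^3 - 24*b^2 + 12*b + 18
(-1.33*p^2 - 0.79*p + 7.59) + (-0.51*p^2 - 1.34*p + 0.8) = -1.84*p^2 - 2.13*p + 8.39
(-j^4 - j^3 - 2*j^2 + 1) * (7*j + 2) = -7*j^5 - 9*j^4 - 16*j^3 - 4*j^2 + 7*j + 2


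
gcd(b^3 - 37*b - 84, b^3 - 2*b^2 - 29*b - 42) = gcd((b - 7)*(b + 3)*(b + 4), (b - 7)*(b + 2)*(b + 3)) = b^2 - 4*b - 21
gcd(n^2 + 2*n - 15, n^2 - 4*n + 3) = n - 3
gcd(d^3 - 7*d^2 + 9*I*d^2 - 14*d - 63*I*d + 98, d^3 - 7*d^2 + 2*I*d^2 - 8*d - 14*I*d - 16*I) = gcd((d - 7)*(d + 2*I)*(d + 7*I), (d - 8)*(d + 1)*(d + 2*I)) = d + 2*I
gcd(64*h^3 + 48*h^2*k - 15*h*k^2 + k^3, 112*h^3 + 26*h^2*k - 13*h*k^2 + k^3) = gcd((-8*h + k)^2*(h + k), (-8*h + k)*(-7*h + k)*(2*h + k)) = 8*h - k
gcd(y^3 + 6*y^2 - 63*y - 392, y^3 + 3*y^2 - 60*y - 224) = y^2 - y - 56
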